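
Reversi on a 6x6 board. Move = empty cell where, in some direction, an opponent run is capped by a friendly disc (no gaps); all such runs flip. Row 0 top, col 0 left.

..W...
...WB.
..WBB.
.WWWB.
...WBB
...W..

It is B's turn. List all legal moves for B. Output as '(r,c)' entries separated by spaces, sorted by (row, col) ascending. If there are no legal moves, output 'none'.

Answer: (0,3) (1,1) (1,2) (2,1) (3,0) (4,1) (4,2) (5,2)

Derivation:
(0,1): no bracket -> illegal
(0,3): flips 1 -> legal
(0,4): no bracket -> illegal
(1,1): flips 2 -> legal
(1,2): flips 1 -> legal
(2,0): no bracket -> illegal
(2,1): flips 1 -> legal
(3,0): flips 3 -> legal
(4,0): no bracket -> illegal
(4,1): flips 1 -> legal
(4,2): flips 2 -> legal
(5,2): flips 1 -> legal
(5,4): no bracket -> illegal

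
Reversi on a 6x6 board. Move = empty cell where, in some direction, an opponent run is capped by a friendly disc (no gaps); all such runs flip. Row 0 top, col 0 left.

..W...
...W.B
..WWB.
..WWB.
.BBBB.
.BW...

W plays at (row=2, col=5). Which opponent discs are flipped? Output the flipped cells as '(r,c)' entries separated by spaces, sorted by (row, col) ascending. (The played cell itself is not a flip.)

Answer: (2,4) (3,4) (4,3)

Derivation:
Dir NW: first cell '.' (not opp) -> no flip
Dir N: opp run (1,5), next='.' -> no flip
Dir NE: edge -> no flip
Dir W: opp run (2,4) capped by W -> flip
Dir E: edge -> no flip
Dir SW: opp run (3,4) (4,3) capped by W -> flip
Dir S: first cell '.' (not opp) -> no flip
Dir SE: edge -> no flip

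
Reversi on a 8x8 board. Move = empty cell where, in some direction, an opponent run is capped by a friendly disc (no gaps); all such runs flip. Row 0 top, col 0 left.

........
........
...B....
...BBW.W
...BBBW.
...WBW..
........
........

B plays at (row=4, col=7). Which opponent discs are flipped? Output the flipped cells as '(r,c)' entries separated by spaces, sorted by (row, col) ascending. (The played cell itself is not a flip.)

Dir NW: first cell '.' (not opp) -> no flip
Dir N: opp run (3,7), next='.' -> no flip
Dir NE: edge -> no flip
Dir W: opp run (4,6) capped by B -> flip
Dir E: edge -> no flip
Dir SW: first cell '.' (not opp) -> no flip
Dir S: first cell '.' (not opp) -> no flip
Dir SE: edge -> no flip

Answer: (4,6)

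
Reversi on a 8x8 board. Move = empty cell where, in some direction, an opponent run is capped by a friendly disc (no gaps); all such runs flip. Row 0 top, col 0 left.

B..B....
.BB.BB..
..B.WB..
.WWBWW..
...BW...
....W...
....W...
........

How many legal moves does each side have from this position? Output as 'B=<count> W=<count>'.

-- B to move --
(1,3): no bracket -> illegal
(2,0): no bracket -> illegal
(2,1): flips 1 -> legal
(2,3): flips 1 -> legal
(2,6): no bracket -> illegal
(3,0): flips 2 -> legal
(3,6): flips 2 -> legal
(4,0): flips 1 -> legal
(4,1): no bracket -> illegal
(4,2): flips 1 -> legal
(4,5): flips 2 -> legal
(4,6): no bracket -> illegal
(5,3): no bracket -> illegal
(5,5): flips 1 -> legal
(6,3): no bracket -> illegal
(6,5): flips 1 -> legal
(7,3): no bracket -> illegal
(7,4): flips 5 -> legal
(7,5): no bracket -> illegal
B mobility = 10
-- W to move --
(0,1): no bracket -> illegal
(0,2): flips 2 -> legal
(0,4): flips 1 -> legal
(0,5): flips 2 -> legal
(0,6): flips 1 -> legal
(1,0): no bracket -> illegal
(1,3): flips 1 -> legal
(1,6): flips 1 -> legal
(2,0): no bracket -> illegal
(2,1): no bracket -> illegal
(2,3): no bracket -> illegal
(2,6): flips 1 -> legal
(3,6): no bracket -> illegal
(4,2): flips 2 -> legal
(5,2): flips 1 -> legal
(5,3): no bracket -> illegal
W mobility = 9

Answer: B=10 W=9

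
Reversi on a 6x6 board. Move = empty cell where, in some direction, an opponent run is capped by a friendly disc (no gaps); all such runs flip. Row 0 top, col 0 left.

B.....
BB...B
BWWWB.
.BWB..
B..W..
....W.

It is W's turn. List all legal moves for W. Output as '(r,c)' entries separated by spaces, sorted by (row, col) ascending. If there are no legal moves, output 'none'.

(0,1): flips 1 -> legal
(0,2): no bracket -> illegal
(0,4): no bracket -> illegal
(0,5): no bracket -> illegal
(1,2): no bracket -> illegal
(1,3): no bracket -> illegal
(1,4): no bracket -> illegal
(2,5): flips 1 -> legal
(3,0): flips 1 -> legal
(3,4): flips 1 -> legal
(3,5): no bracket -> illegal
(4,1): flips 1 -> legal
(4,2): no bracket -> illegal
(4,4): flips 1 -> legal
(5,0): no bracket -> illegal
(5,1): no bracket -> illegal

Answer: (0,1) (2,5) (3,0) (3,4) (4,1) (4,4)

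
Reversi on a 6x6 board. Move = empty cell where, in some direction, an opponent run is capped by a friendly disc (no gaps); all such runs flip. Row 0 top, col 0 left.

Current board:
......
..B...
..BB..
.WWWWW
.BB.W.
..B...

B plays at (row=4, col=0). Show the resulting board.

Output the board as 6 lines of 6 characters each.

Answer: ......
..B...
..BB..
.BWWWW
BBB.W.
..B...

Derivation:
Place B at (4,0); scan 8 dirs for brackets.
Dir NW: edge -> no flip
Dir N: first cell '.' (not opp) -> no flip
Dir NE: opp run (3,1) capped by B -> flip
Dir W: edge -> no flip
Dir E: first cell 'B' (not opp) -> no flip
Dir SW: edge -> no flip
Dir S: first cell '.' (not opp) -> no flip
Dir SE: first cell '.' (not opp) -> no flip
All flips: (3,1)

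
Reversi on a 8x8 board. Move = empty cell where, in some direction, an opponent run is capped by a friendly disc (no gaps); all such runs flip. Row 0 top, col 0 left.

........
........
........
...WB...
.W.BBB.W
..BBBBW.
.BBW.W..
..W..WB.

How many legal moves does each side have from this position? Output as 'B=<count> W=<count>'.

-- B to move --
(2,2): flips 1 -> legal
(2,3): flips 1 -> legal
(2,4): no bracket -> illegal
(3,0): flips 1 -> legal
(3,1): no bracket -> illegal
(3,2): flips 1 -> legal
(3,6): no bracket -> illegal
(3,7): no bracket -> illegal
(4,0): no bracket -> illegal
(4,2): no bracket -> illegal
(4,6): no bracket -> illegal
(5,0): no bracket -> illegal
(5,1): no bracket -> illegal
(5,7): flips 1 -> legal
(6,4): flips 1 -> legal
(6,6): no bracket -> illegal
(6,7): flips 1 -> legal
(7,1): no bracket -> illegal
(7,3): flips 1 -> legal
(7,4): flips 2 -> legal
B mobility = 9
-- W to move --
(2,3): flips 2 -> legal
(2,4): no bracket -> illegal
(2,5): no bracket -> illegal
(3,2): flips 2 -> legal
(3,5): flips 3 -> legal
(3,6): flips 2 -> legal
(4,2): flips 2 -> legal
(4,6): no bracket -> illegal
(5,0): flips 1 -> legal
(5,1): flips 4 -> legal
(6,0): flips 2 -> legal
(6,4): no bracket -> illegal
(6,6): flips 2 -> legal
(6,7): no bracket -> illegal
(7,0): no bracket -> illegal
(7,1): no bracket -> illegal
(7,3): no bracket -> illegal
(7,7): flips 1 -> legal
W mobility = 10

Answer: B=9 W=10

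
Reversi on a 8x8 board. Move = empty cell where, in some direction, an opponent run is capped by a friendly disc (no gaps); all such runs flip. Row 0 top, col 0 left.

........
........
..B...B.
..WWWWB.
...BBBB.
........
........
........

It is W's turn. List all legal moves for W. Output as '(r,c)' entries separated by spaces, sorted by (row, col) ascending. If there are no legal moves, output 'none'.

Answer: (1,1) (1,2) (1,7) (3,7) (5,2) (5,3) (5,4) (5,5) (5,6) (5,7)

Derivation:
(1,1): flips 1 -> legal
(1,2): flips 1 -> legal
(1,3): no bracket -> illegal
(1,5): no bracket -> illegal
(1,6): no bracket -> illegal
(1,7): flips 1 -> legal
(2,1): no bracket -> illegal
(2,3): no bracket -> illegal
(2,5): no bracket -> illegal
(2,7): no bracket -> illegal
(3,1): no bracket -> illegal
(3,7): flips 1 -> legal
(4,2): no bracket -> illegal
(4,7): no bracket -> illegal
(5,2): flips 1 -> legal
(5,3): flips 2 -> legal
(5,4): flips 2 -> legal
(5,5): flips 2 -> legal
(5,6): flips 1 -> legal
(5,7): flips 1 -> legal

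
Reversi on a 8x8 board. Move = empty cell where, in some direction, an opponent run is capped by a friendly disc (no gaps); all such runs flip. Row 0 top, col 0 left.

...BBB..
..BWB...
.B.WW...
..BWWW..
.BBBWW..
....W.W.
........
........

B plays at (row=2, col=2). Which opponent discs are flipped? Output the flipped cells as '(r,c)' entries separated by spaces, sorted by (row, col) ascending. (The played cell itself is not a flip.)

Dir NW: first cell '.' (not opp) -> no flip
Dir N: first cell 'B' (not opp) -> no flip
Dir NE: opp run (1,3) capped by B -> flip
Dir W: first cell 'B' (not opp) -> no flip
Dir E: opp run (2,3) (2,4), next='.' -> no flip
Dir SW: first cell '.' (not opp) -> no flip
Dir S: first cell 'B' (not opp) -> no flip
Dir SE: opp run (3,3) (4,4), next='.' -> no flip

Answer: (1,3)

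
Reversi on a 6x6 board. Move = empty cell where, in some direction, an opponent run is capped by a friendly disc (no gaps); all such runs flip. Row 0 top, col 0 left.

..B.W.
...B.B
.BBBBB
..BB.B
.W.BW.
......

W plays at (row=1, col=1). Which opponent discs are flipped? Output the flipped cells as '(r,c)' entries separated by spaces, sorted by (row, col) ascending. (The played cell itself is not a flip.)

Answer: (2,2) (3,3)

Derivation:
Dir NW: first cell '.' (not opp) -> no flip
Dir N: first cell '.' (not opp) -> no flip
Dir NE: opp run (0,2), next=edge -> no flip
Dir W: first cell '.' (not opp) -> no flip
Dir E: first cell '.' (not opp) -> no flip
Dir SW: first cell '.' (not opp) -> no flip
Dir S: opp run (2,1), next='.' -> no flip
Dir SE: opp run (2,2) (3,3) capped by W -> flip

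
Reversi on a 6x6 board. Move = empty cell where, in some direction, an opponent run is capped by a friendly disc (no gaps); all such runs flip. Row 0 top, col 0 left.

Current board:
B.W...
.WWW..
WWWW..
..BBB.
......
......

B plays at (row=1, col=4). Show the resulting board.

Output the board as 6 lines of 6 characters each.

Place B at (1,4); scan 8 dirs for brackets.
Dir NW: first cell '.' (not opp) -> no flip
Dir N: first cell '.' (not opp) -> no flip
Dir NE: first cell '.' (not opp) -> no flip
Dir W: opp run (1,3) (1,2) (1,1), next='.' -> no flip
Dir E: first cell '.' (not opp) -> no flip
Dir SW: opp run (2,3) capped by B -> flip
Dir S: first cell '.' (not opp) -> no flip
Dir SE: first cell '.' (not opp) -> no flip
All flips: (2,3)

Answer: B.W...
.WWWB.
WWWB..
..BBB.
......
......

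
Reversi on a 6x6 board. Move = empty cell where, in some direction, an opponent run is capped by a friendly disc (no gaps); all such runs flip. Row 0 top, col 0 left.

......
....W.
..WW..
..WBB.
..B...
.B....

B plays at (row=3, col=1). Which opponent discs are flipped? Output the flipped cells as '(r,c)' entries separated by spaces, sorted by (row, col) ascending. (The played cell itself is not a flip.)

Dir NW: first cell '.' (not opp) -> no flip
Dir N: first cell '.' (not opp) -> no flip
Dir NE: opp run (2,2), next='.' -> no flip
Dir W: first cell '.' (not opp) -> no flip
Dir E: opp run (3,2) capped by B -> flip
Dir SW: first cell '.' (not opp) -> no flip
Dir S: first cell '.' (not opp) -> no flip
Dir SE: first cell 'B' (not opp) -> no flip

Answer: (3,2)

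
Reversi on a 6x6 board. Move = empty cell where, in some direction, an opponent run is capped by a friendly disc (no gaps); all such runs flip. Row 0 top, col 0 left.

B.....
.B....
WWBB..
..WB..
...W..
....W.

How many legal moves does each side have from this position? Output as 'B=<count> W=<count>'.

-- B to move --
(1,0): no bracket -> illegal
(1,2): no bracket -> illegal
(3,0): no bracket -> illegal
(3,1): flips 2 -> legal
(3,4): no bracket -> illegal
(4,1): flips 1 -> legal
(4,2): flips 1 -> legal
(4,4): no bracket -> illegal
(4,5): no bracket -> illegal
(5,2): no bracket -> illegal
(5,3): flips 1 -> legal
(5,5): no bracket -> illegal
B mobility = 4
-- W to move --
(0,1): flips 1 -> legal
(0,2): flips 1 -> legal
(1,0): no bracket -> illegal
(1,2): flips 1 -> legal
(1,3): flips 2 -> legal
(1,4): flips 1 -> legal
(2,4): flips 2 -> legal
(3,1): no bracket -> illegal
(3,4): flips 1 -> legal
(4,2): no bracket -> illegal
(4,4): no bracket -> illegal
W mobility = 7

Answer: B=4 W=7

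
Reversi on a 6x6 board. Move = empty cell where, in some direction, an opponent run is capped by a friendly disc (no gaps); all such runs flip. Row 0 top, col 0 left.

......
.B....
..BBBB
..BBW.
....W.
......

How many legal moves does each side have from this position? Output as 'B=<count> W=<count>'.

-- B to move --
(3,5): flips 1 -> legal
(4,3): flips 1 -> legal
(4,5): flips 1 -> legal
(5,3): no bracket -> illegal
(5,4): flips 2 -> legal
(5,5): flips 1 -> legal
B mobility = 5
-- W to move --
(0,0): flips 3 -> legal
(0,1): no bracket -> illegal
(0,2): no bracket -> illegal
(1,0): no bracket -> illegal
(1,2): flips 1 -> legal
(1,3): no bracket -> illegal
(1,4): flips 1 -> legal
(1,5): no bracket -> illegal
(2,0): no bracket -> illegal
(2,1): no bracket -> illegal
(3,1): flips 2 -> legal
(3,5): no bracket -> illegal
(4,1): no bracket -> illegal
(4,2): no bracket -> illegal
(4,3): no bracket -> illegal
W mobility = 4

Answer: B=5 W=4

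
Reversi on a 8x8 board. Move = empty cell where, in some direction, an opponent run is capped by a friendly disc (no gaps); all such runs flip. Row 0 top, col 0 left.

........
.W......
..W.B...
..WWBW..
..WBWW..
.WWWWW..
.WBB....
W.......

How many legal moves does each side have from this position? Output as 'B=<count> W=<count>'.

Answer: B=13 W=10

Derivation:
-- B to move --
(0,0): no bracket -> illegal
(0,1): no bracket -> illegal
(0,2): no bracket -> illegal
(1,0): no bracket -> illegal
(1,2): flips 4 -> legal
(1,3): no bracket -> illegal
(2,0): no bracket -> illegal
(2,1): flips 1 -> legal
(2,3): flips 1 -> legal
(2,5): no bracket -> illegal
(2,6): flips 3 -> legal
(3,1): flips 2 -> legal
(3,6): flips 3 -> legal
(4,0): flips 1 -> legal
(4,1): flips 2 -> legal
(4,6): flips 3 -> legal
(5,0): no bracket -> illegal
(5,6): flips 1 -> legal
(6,0): flips 4 -> legal
(6,4): flips 2 -> legal
(6,5): flips 1 -> legal
(6,6): no bracket -> illegal
(7,1): no bracket -> illegal
(7,2): no bracket -> illegal
B mobility = 13
-- W to move --
(1,3): flips 1 -> legal
(1,4): flips 2 -> legal
(1,5): flips 1 -> legal
(2,3): flips 1 -> legal
(2,5): flips 2 -> legal
(6,4): flips 2 -> legal
(7,1): flips 1 -> legal
(7,2): flips 2 -> legal
(7,3): flips 2 -> legal
(7,4): flips 1 -> legal
W mobility = 10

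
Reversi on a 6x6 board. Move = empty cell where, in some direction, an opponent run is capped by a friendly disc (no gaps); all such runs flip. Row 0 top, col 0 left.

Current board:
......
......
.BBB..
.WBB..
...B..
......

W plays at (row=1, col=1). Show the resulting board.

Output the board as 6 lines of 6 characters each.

Answer: ......
.W....
.WBB..
.WBB..
...B..
......

Derivation:
Place W at (1,1); scan 8 dirs for brackets.
Dir NW: first cell '.' (not opp) -> no flip
Dir N: first cell '.' (not opp) -> no flip
Dir NE: first cell '.' (not opp) -> no flip
Dir W: first cell '.' (not opp) -> no flip
Dir E: first cell '.' (not opp) -> no flip
Dir SW: first cell '.' (not opp) -> no flip
Dir S: opp run (2,1) capped by W -> flip
Dir SE: opp run (2,2) (3,3), next='.' -> no flip
All flips: (2,1)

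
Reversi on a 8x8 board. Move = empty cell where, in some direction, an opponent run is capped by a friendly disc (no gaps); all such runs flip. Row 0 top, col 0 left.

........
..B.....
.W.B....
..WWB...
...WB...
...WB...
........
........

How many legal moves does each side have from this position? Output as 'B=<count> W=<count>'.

Answer: B=9 W=8

Derivation:
-- B to move --
(1,0): flips 3 -> legal
(1,1): no bracket -> illegal
(2,0): no bracket -> illegal
(2,2): flips 1 -> legal
(2,4): no bracket -> illegal
(3,0): flips 1 -> legal
(3,1): flips 2 -> legal
(4,1): flips 1 -> legal
(4,2): flips 1 -> legal
(5,2): flips 2 -> legal
(6,2): flips 1 -> legal
(6,3): flips 3 -> legal
(6,4): no bracket -> illegal
B mobility = 9
-- W to move --
(0,1): no bracket -> illegal
(0,2): no bracket -> illegal
(0,3): flips 1 -> legal
(1,1): no bracket -> illegal
(1,3): flips 1 -> legal
(1,4): flips 1 -> legal
(2,2): no bracket -> illegal
(2,4): no bracket -> illegal
(2,5): flips 1 -> legal
(3,5): flips 2 -> legal
(4,5): flips 1 -> legal
(5,5): flips 2 -> legal
(6,3): no bracket -> illegal
(6,4): no bracket -> illegal
(6,5): flips 1 -> legal
W mobility = 8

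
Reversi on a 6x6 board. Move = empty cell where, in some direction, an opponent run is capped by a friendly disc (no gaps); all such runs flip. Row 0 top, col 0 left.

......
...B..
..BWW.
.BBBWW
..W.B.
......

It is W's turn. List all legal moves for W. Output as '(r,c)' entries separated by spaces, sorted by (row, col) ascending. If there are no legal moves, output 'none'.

(0,2): flips 1 -> legal
(0,3): flips 1 -> legal
(0,4): no bracket -> illegal
(1,1): no bracket -> illegal
(1,2): flips 2 -> legal
(1,4): no bracket -> illegal
(2,0): flips 1 -> legal
(2,1): flips 1 -> legal
(3,0): flips 3 -> legal
(4,0): no bracket -> illegal
(4,1): flips 1 -> legal
(4,3): flips 1 -> legal
(4,5): no bracket -> illegal
(5,3): flips 1 -> legal
(5,4): flips 1 -> legal
(5,5): no bracket -> illegal

Answer: (0,2) (0,3) (1,2) (2,0) (2,1) (3,0) (4,1) (4,3) (5,3) (5,4)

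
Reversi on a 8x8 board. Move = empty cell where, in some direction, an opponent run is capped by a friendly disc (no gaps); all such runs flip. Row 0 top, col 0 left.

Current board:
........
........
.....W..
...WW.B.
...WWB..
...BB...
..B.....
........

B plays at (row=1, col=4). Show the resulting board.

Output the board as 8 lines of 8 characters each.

Answer: ........
....B...
.....B..
...WW.B.
...WWB..
...BB...
..B.....
........

Derivation:
Place B at (1,4); scan 8 dirs for brackets.
Dir NW: first cell '.' (not opp) -> no flip
Dir N: first cell '.' (not opp) -> no flip
Dir NE: first cell '.' (not opp) -> no flip
Dir W: first cell '.' (not opp) -> no flip
Dir E: first cell '.' (not opp) -> no flip
Dir SW: first cell '.' (not opp) -> no flip
Dir S: first cell '.' (not opp) -> no flip
Dir SE: opp run (2,5) capped by B -> flip
All flips: (2,5)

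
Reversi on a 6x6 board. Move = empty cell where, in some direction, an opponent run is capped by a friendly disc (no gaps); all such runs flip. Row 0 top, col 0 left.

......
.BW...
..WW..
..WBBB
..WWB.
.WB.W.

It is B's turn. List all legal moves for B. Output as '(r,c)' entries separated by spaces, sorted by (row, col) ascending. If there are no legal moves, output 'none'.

(0,1): flips 2 -> legal
(0,2): flips 4 -> legal
(0,3): no bracket -> illegal
(1,3): flips 2 -> legal
(1,4): no bracket -> illegal
(2,1): no bracket -> illegal
(2,4): no bracket -> illegal
(3,1): flips 1 -> legal
(4,0): no bracket -> illegal
(4,1): flips 2 -> legal
(4,5): no bracket -> illegal
(5,0): flips 1 -> legal
(5,3): flips 1 -> legal
(5,5): no bracket -> illegal

Answer: (0,1) (0,2) (1,3) (3,1) (4,1) (5,0) (5,3)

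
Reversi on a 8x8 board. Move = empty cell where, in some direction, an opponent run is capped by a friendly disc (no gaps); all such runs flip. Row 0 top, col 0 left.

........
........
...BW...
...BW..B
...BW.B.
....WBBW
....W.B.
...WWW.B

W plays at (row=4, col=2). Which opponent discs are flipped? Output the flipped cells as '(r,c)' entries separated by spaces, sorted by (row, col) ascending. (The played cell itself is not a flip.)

Dir NW: first cell '.' (not opp) -> no flip
Dir N: first cell '.' (not opp) -> no flip
Dir NE: opp run (3,3) capped by W -> flip
Dir W: first cell '.' (not opp) -> no flip
Dir E: opp run (4,3) capped by W -> flip
Dir SW: first cell '.' (not opp) -> no flip
Dir S: first cell '.' (not opp) -> no flip
Dir SE: first cell '.' (not opp) -> no flip

Answer: (3,3) (4,3)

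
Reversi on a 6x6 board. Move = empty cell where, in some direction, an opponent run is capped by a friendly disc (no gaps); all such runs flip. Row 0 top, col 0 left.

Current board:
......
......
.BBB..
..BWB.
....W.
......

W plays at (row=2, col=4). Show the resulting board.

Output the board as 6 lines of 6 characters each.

Place W at (2,4); scan 8 dirs for brackets.
Dir NW: first cell '.' (not opp) -> no flip
Dir N: first cell '.' (not opp) -> no flip
Dir NE: first cell '.' (not opp) -> no flip
Dir W: opp run (2,3) (2,2) (2,1), next='.' -> no flip
Dir E: first cell '.' (not opp) -> no flip
Dir SW: first cell 'W' (not opp) -> no flip
Dir S: opp run (3,4) capped by W -> flip
Dir SE: first cell '.' (not opp) -> no flip
All flips: (3,4)

Answer: ......
......
.BBBW.
..BWW.
....W.
......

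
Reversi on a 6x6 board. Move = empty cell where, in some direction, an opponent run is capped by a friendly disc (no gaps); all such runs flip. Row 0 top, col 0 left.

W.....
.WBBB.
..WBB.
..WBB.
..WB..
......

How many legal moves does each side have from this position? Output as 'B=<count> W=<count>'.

-- B to move --
(0,1): no bracket -> illegal
(0,2): no bracket -> illegal
(1,0): flips 1 -> legal
(2,0): no bracket -> illegal
(2,1): flips 2 -> legal
(3,1): flips 2 -> legal
(4,1): flips 2 -> legal
(5,1): flips 1 -> legal
(5,2): flips 3 -> legal
(5,3): no bracket -> illegal
B mobility = 6
-- W to move --
(0,1): no bracket -> illegal
(0,2): flips 1 -> legal
(0,3): no bracket -> illegal
(0,4): flips 1 -> legal
(0,5): flips 2 -> legal
(1,5): flips 5 -> legal
(2,1): no bracket -> illegal
(2,5): flips 2 -> legal
(3,5): flips 2 -> legal
(4,4): flips 2 -> legal
(4,5): no bracket -> illegal
(5,2): no bracket -> illegal
(5,3): no bracket -> illegal
(5,4): flips 1 -> legal
W mobility = 8

Answer: B=6 W=8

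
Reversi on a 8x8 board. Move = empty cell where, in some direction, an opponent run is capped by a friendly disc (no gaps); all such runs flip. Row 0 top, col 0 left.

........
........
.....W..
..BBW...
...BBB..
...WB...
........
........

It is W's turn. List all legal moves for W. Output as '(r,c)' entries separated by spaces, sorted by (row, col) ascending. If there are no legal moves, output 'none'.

Answer: (2,3) (3,1) (3,5) (5,2) (5,5) (5,6) (6,4)

Derivation:
(2,1): no bracket -> illegal
(2,2): no bracket -> illegal
(2,3): flips 2 -> legal
(2,4): no bracket -> illegal
(3,1): flips 2 -> legal
(3,5): flips 1 -> legal
(3,6): no bracket -> illegal
(4,1): no bracket -> illegal
(4,2): no bracket -> illegal
(4,6): no bracket -> illegal
(5,2): flips 1 -> legal
(5,5): flips 1 -> legal
(5,6): flips 1 -> legal
(6,3): no bracket -> illegal
(6,4): flips 2 -> legal
(6,5): no bracket -> illegal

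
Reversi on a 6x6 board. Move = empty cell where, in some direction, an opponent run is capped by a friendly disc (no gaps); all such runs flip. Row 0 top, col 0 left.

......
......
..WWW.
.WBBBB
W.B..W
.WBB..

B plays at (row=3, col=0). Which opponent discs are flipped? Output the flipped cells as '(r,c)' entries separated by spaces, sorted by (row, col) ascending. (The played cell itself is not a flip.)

Answer: (3,1)

Derivation:
Dir NW: edge -> no flip
Dir N: first cell '.' (not opp) -> no flip
Dir NE: first cell '.' (not opp) -> no flip
Dir W: edge -> no flip
Dir E: opp run (3,1) capped by B -> flip
Dir SW: edge -> no flip
Dir S: opp run (4,0), next='.' -> no flip
Dir SE: first cell '.' (not opp) -> no flip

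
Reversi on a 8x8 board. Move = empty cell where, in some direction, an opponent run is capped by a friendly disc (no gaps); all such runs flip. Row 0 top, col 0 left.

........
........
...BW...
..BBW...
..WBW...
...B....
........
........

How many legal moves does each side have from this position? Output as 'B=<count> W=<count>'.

Answer: B=9 W=6

Derivation:
-- B to move --
(1,3): no bracket -> illegal
(1,4): no bracket -> illegal
(1,5): flips 1 -> legal
(2,5): flips 2 -> legal
(3,1): flips 1 -> legal
(3,5): flips 2 -> legal
(4,1): flips 1 -> legal
(4,5): flips 2 -> legal
(5,1): flips 1 -> legal
(5,2): flips 1 -> legal
(5,4): no bracket -> illegal
(5,5): flips 1 -> legal
B mobility = 9
-- W to move --
(1,2): flips 1 -> legal
(1,3): no bracket -> illegal
(1,4): no bracket -> illegal
(2,1): no bracket -> illegal
(2,2): flips 3 -> legal
(3,1): flips 2 -> legal
(4,1): no bracket -> illegal
(5,2): flips 1 -> legal
(5,4): no bracket -> illegal
(6,2): flips 1 -> legal
(6,3): no bracket -> illegal
(6,4): flips 1 -> legal
W mobility = 6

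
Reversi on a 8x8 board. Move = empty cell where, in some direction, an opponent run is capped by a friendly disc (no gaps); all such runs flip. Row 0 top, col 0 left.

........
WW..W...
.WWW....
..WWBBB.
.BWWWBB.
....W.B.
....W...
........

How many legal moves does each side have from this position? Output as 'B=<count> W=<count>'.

-- B to move --
(0,0): no bracket -> illegal
(0,1): no bracket -> illegal
(0,2): no bracket -> illegal
(0,3): no bracket -> illegal
(0,4): no bracket -> illegal
(0,5): flips 3 -> legal
(1,2): flips 1 -> legal
(1,3): no bracket -> illegal
(1,5): no bracket -> illegal
(2,0): no bracket -> illegal
(2,4): no bracket -> illegal
(2,5): no bracket -> illegal
(3,0): no bracket -> illegal
(3,1): flips 2 -> legal
(5,1): no bracket -> illegal
(5,2): flips 1 -> legal
(5,3): flips 1 -> legal
(5,5): no bracket -> illegal
(6,3): flips 1 -> legal
(6,5): no bracket -> illegal
(7,3): no bracket -> illegal
(7,4): flips 3 -> legal
(7,5): no bracket -> illegal
B mobility = 7
-- W to move --
(2,4): flips 1 -> legal
(2,5): flips 1 -> legal
(2,6): flips 1 -> legal
(2,7): flips 2 -> legal
(3,0): no bracket -> illegal
(3,1): no bracket -> illegal
(3,7): flips 3 -> legal
(4,0): flips 1 -> legal
(4,7): flips 2 -> legal
(5,0): flips 1 -> legal
(5,1): no bracket -> illegal
(5,2): no bracket -> illegal
(5,5): no bracket -> illegal
(5,7): no bracket -> illegal
(6,5): no bracket -> illegal
(6,6): no bracket -> illegal
(6,7): flips 3 -> legal
W mobility = 9

Answer: B=7 W=9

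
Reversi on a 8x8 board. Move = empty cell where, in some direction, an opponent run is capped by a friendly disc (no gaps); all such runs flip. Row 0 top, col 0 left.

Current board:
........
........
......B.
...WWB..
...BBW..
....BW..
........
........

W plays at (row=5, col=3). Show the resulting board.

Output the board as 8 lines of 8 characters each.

Place W at (5,3); scan 8 dirs for brackets.
Dir NW: first cell '.' (not opp) -> no flip
Dir N: opp run (4,3) capped by W -> flip
Dir NE: opp run (4,4) (3,5) (2,6), next='.' -> no flip
Dir W: first cell '.' (not opp) -> no flip
Dir E: opp run (5,4) capped by W -> flip
Dir SW: first cell '.' (not opp) -> no flip
Dir S: first cell '.' (not opp) -> no flip
Dir SE: first cell '.' (not opp) -> no flip
All flips: (4,3) (5,4)

Answer: ........
........
......B.
...WWB..
...WBW..
...WWW..
........
........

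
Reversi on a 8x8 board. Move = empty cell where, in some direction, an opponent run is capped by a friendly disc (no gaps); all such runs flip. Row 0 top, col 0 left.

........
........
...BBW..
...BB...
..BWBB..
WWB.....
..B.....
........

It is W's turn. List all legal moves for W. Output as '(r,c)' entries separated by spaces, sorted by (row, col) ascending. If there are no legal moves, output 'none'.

(1,2): no bracket -> illegal
(1,3): flips 2 -> legal
(1,4): no bracket -> illegal
(1,5): flips 3 -> legal
(2,2): flips 2 -> legal
(3,1): no bracket -> illegal
(3,2): no bracket -> illegal
(3,5): no bracket -> illegal
(3,6): no bracket -> illegal
(4,1): flips 1 -> legal
(4,6): flips 2 -> legal
(5,3): flips 1 -> legal
(5,4): no bracket -> illegal
(5,5): no bracket -> illegal
(5,6): no bracket -> illegal
(6,1): flips 1 -> legal
(6,3): no bracket -> illegal
(7,1): no bracket -> illegal
(7,2): no bracket -> illegal
(7,3): flips 1 -> legal

Answer: (1,3) (1,5) (2,2) (4,1) (4,6) (5,3) (6,1) (7,3)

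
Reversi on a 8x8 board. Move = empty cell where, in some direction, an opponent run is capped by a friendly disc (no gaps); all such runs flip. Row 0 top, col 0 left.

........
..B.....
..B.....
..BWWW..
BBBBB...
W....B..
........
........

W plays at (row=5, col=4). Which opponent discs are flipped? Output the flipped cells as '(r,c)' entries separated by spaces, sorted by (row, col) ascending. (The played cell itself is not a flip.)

Dir NW: opp run (4,3) (3,2), next='.' -> no flip
Dir N: opp run (4,4) capped by W -> flip
Dir NE: first cell '.' (not opp) -> no flip
Dir W: first cell '.' (not opp) -> no flip
Dir E: opp run (5,5), next='.' -> no flip
Dir SW: first cell '.' (not opp) -> no flip
Dir S: first cell '.' (not opp) -> no flip
Dir SE: first cell '.' (not opp) -> no flip

Answer: (4,4)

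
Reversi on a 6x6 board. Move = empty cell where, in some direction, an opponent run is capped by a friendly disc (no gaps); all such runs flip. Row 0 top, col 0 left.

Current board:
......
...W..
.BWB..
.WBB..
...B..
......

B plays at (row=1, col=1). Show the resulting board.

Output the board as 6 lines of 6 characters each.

Answer: ......
.B.W..
.BBB..
.WBB..
...B..
......

Derivation:
Place B at (1,1); scan 8 dirs for brackets.
Dir NW: first cell '.' (not opp) -> no flip
Dir N: first cell '.' (not opp) -> no flip
Dir NE: first cell '.' (not opp) -> no flip
Dir W: first cell '.' (not opp) -> no flip
Dir E: first cell '.' (not opp) -> no flip
Dir SW: first cell '.' (not opp) -> no flip
Dir S: first cell 'B' (not opp) -> no flip
Dir SE: opp run (2,2) capped by B -> flip
All flips: (2,2)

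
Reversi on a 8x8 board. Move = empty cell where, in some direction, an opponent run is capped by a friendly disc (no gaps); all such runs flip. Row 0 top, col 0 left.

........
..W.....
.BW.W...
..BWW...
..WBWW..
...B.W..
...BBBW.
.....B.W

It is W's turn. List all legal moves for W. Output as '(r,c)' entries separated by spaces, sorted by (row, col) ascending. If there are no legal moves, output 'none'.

(1,0): no bracket -> illegal
(1,1): no bracket -> illegal
(2,0): flips 1 -> legal
(2,3): no bracket -> illegal
(3,0): flips 1 -> legal
(3,1): flips 1 -> legal
(4,1): no bracket -> illegal
(5,2): flips 1 -> legal
(5,4): no bracket -> illegal
(5,6): no bracket -> illegal
(6,2): flips 4 -> legal
(7,2): no bracket -> illegal
(7,3): flips 4 -> legal
(7,4): no bracket -> illegal
(7,6): no bracket -> illegal

Answer: (2,0) (3,0) (3,1) (5,2) (6,2) (7,3)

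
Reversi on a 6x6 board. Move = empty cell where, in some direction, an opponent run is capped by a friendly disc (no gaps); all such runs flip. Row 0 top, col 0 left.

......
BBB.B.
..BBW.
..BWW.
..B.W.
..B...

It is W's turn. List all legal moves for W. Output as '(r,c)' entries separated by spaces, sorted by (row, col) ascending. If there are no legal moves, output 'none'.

Answer: (0,0) (0,1) (0,4) (1,3) (2,1) (3,1) (5,1)

Derivation:
(0,0): flips 2 -> legal
(0,1): flips 2 -> legal
(0,2): no bracket -> illegal
(0,3): no bracket -> illegal
(0,4): flips 1 -> legal
(0,5): no bracket -> illegal
(1,3): flips 1 -> legal
(1,5): no bracket -> illegal
(2,0): no bracket -> illegal
(2,1): flips 2 -> legal
(2,5): no bracket -> illegal
(3,1): flips 1 -> legal
(4,1): no bracket -> illegal
(4,3): no bracket -> illegal
(5,1): flips 1 -> legal
(5,3): no bracket -> illegal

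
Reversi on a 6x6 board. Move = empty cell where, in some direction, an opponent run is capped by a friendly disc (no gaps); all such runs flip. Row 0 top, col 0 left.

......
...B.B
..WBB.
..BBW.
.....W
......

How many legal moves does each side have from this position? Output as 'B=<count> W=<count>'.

Answer: B=6 W=7

Derivation:
-- B to move --
(1,1): flips 1 -> legal
(1,2): flips 1 -> legal
(2,1): flips 1 -> legal
(2,5): no bracket -> illegal
(3,1): flips 1 -> legal
(3,5): flips 1 -> legal
(4,3): no bracket -> illegal
(4,4): flips 1 -> legal
(5,4): no bracket -> illegal
(5,5): no bracket -> illegal
B mobility = 6
-- W to move --
(0,2): no bracket -> illegal
(0,3): no bracket -> illegal
(0,4): flips 1 -> legal
(0,5): no bracket -> illegal
(1,2): flips 1 -> legal
(1,4): flips 1 -> legal
(2,1): no bracket -> illegal
(2,5): flips 2 -> legal
(3,1): flips 2 -> legal
(3,5): no bracket -> illegal
(4,1): no bracket -> illegal
(4,2): flips 1 -> legal
(4,3): no bracket -> illegal
(4,4): flips 1 -> legal
W mobility = 7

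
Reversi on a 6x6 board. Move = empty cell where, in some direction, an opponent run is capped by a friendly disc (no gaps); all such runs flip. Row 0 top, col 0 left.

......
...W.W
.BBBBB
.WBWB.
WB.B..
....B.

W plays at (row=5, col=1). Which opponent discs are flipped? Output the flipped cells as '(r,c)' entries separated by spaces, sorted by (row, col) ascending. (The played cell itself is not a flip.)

Answer: (4,1)

Derivation:
Dir NW: first cell 'W' (not opp) -> no flip
Dir N: opp run (4,1) capped by W -> flip
Dir NE: first cell '.' (not opp) -> no flip
Dir W: first cell '.' (not opp) -> no flip
Dir E: first cell '.' (not opp) -> no flip
Dir SW: edge -> no flip
Dir S: edge -> no flip
Dir SE: edge -> no flip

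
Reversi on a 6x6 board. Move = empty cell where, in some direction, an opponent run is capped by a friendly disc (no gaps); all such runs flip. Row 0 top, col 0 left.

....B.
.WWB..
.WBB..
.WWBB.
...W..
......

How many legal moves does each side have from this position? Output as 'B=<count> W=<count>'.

Answer: B=11 W=7

Derivation:
-- B to move --
(0,0): flips 1 -> legal
(0,1): flips 1 -> legal
(0,2): flips 1 -> legal
(0,3): no bracket -> illegal
(1,0): flips 2 -> legal
(2,0): flips 1 -> legal
(3,0): flips 2 -> legal
(4,0): flips 1 -> legal
(4,1): flips 1 -> legal
(4,2): flips 1 -> legal
(4,4): no bracket -> illegal
(5,2): flips 1 -> legal
(5,3): flips 1 -> legal
(5,4): no bracket -> illegal
B mobility = 11
-- W to move --
(0,2): no bracket -> illegal
(0,3): flips 3 -> legal
(0,5): no bracket -> illegal
(1,4): flips 2 -> legal
(1,5): no bracket -> illegal
(2,4): flips 2 -> legal
(2,5): flips 1 -> legal
(3,5): flips 2 -> legal
(4,2): no bracket -> illegal
(4,4): flips 2 -> legal
(4,5): flips 2 -> legal
W mobility = 7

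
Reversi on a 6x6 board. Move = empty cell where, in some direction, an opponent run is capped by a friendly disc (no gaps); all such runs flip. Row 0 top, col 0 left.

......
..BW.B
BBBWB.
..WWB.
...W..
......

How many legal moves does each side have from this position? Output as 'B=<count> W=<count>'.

-- B to move --
(0,2): flips 1 -> legal
(0,3): no bracket -> illegal
(0,4): flips 1 -> legal
(1,4): flips 1 -> legal
(3,1): flips 2 -> legal
(4,1): no bracket -> illegal
(4,2): flips 2 -> legal
(4,4): flips 1 -> legal
(5,2): flips 1 -> legal
(5,3): no bracket -> illegal
(5,4): flips 2 -> legal
B mobility = 8
-- W to move --
(0,1): flips 1 -> legal
(0,2): flips 2 -> legal
(0,3): no bracket -> illegal
(0,4): no bracket -> illegal
(0,5): no bracket -> illegal
(1,0): flips 1 -> legal
(1,1): flips 2 -> legal
(1,4): no bracket -> illegal
(2,5): flips 2 -> legal
(3,0): no bracket -> illegal
(3,1): flips 1 -> legal
(3,5): flips 2 -> legal
(4,4): no bracket -> illegal
(4,5): flips 1 -> legal
W mobility = 8

Answer: B=8 W=8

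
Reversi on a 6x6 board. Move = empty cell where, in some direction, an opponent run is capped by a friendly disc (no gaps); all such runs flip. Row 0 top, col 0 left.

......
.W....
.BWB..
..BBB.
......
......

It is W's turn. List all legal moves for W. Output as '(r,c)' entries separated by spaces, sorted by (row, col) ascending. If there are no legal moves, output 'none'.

Answer: (2,0) (2,4) (3,1) (4,2) (4,4)

Derivation:
(1,0): no bracket -> illegal
(1,2): no bracket -> illegal
(1,3): no bracket -> illegal
(1,4): no bracket -> illegal
(2,0): flips 1 -> legal
(2,4): flips 1 -> legal
(2,5): no bracket -> illegal
(3,0): no bracket -> illegal
(3,1): flips 1 -> legal
(3,5): no bracket -> illegal
(4,1): no bracket -> illegal
(4,2): flips 1 -> legal
(4,3): no bracket -> illegal
(4,4): flips 1 -> legal
(4,5): no bracket -> illegal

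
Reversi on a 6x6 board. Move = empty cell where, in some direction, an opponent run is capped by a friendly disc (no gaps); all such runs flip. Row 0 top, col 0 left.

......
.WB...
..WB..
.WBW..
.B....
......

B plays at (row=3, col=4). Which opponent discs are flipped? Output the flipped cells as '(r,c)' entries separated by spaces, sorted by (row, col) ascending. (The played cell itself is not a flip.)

Answer: (3,3)

Derivation:
Dir NW: first cell 'B' (not opp) -> no flip
Dir N: first cell '.' (not opp) -> no flip
Dir NE: first cell '.' (not opp) -> no flip
Dir W: opp run (3,3) capped by B -> flip
Dir E: first cell '.' (not opp) -> no flip
Dir SW: first cell '.' (not opp) -> no flip
Dir S: first cell '.' (not opp) -> no flip
Dir SE: first cell '.' (not opp) -> no flip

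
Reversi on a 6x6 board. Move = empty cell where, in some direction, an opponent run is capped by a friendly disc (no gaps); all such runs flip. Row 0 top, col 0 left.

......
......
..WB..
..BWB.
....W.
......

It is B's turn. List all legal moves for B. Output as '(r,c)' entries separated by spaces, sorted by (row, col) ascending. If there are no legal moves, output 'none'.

(1,1): no bracket -> illegal
(1,2): flips 1 -> legal
(1,3): no bracket -> illegal
(2,1): flips 1 -> legal
(2,4): no bracket -> illegal
(3,1): no bracket -> illegal
(3,5): no bracket -> illegal
(4,2): no bracket -> illegal
(4,3): flips 1 -> legal
(4,5): no bracket -> illegal
(5,3): no bracket -> illegal
(5,4): flips 1 -> legal
(5,5): no bracket -> illegal

Answer: (1,2) (2,1) (4,3) (5,4)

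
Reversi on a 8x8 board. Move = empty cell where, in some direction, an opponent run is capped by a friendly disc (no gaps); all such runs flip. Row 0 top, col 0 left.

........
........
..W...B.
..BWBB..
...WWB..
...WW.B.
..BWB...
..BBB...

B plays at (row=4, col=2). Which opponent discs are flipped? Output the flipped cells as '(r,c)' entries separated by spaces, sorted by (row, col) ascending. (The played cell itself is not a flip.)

Answer: (4,3) (4,4) (5,3)

Derivation:
Dir NW: first cell '.' (not opp) -> no flip
Dir N: first cell 'B' (not opp) -> no flip
Dir NE: opp run (3,3), next='.' -> no flip
Dir W: first cell '.' (not opp) -> no flip
Dir E: opp run (4,3) (4,4) capped by B -> flip
Dir SW: first cell '.' (not opp) -> no flip
Dir S: first cell '.' (not opp) -> no flip
Dir SE: opp run (5,3) capped by B -> flip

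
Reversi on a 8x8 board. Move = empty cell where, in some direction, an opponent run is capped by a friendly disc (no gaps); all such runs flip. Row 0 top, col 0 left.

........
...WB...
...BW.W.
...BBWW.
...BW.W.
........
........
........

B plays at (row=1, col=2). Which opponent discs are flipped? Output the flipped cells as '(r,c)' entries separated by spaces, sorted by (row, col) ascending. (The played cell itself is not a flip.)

Dir NW: first cell '.' (not opp) -> no flip
Dir N: first cell '.' (not opp) -> no flip
Dir NE: first cell '.' (not opp) -> no flip
Dir W: first cell '.' (not opp) -> no flip
Dir E: opp run (1,3) capped by B -> flip
Dir SW: first cell '.' (not opp) -> no flip
Dir S: first cell '.' (not opp) -> no flip
Dir SE: first cell 'B' (not opp) -> no flip

Answer: (1,3)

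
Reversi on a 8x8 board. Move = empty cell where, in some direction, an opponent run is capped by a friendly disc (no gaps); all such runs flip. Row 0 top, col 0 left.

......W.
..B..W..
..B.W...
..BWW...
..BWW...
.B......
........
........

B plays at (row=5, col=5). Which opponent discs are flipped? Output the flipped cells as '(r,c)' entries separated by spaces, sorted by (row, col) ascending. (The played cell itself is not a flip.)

Dir NW: opp run (4,4) (3,3) capped by B -> flip
Dir N: first cell '.' (not opp) -> no flip
Dir NE: first cell '.' (not opp) -> no flip
Dir W: first cell '.' (not opp) -> no flip
Dir E: first cell '.' (not opp) -> no flip
Dir SW: first cell '.' (not opp) -> no flip
Dir S: first cell '.' (not opp) -> no flip
Dir SE: first cell '.' (not opp) -> no flip

Answer: (3,3) (4,4)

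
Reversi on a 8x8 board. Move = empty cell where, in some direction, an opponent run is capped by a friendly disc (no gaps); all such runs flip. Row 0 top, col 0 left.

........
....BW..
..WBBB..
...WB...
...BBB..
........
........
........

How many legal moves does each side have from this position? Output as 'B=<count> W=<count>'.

-- B to move --
(0,4): no bracket -> illegal
(0,5): flips 1 -> legal
(0,6): flips 1 -> legal
(1,1): flips 2 -> legal
(1,2): no bracket -> illegal
(1,3): no bracket -> illegal
(1,6): flips 1 -> legal
(2,1): flips 1 -> legal
(2,6): no bracket -> illegal
(3,1): no bracket -> illegal
(3,2): flips 1 -> legal
(4,2): flips 1 -> legal
B mobility = 7
-- W to move --
(0,3): no bracket -> illegal
(0,4): no bracket -> illegal
(0,5): no bracket -> illegal
(1,2): no bracket -> illegal
(1,3): flips 2 -> legal
(1,6): no bracket -> illegal
(2,6): flips 3 -> legal
(3,2): no bracket -> illegal
(3,5): flips 2 -> legal
(3,6): no bracket -> illegal
(4,2): no bracket -> illegal
(4,6): no bracket -> illegal
(5,2): no bracket -> illegal
(5,3): flips 1 -> legal
(5,4): no bracket -> illegal
(5,5): flips 1 -> legal
(5,6): no bracket -> illegal
W mobility = 5

Answer: B=7 W=5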